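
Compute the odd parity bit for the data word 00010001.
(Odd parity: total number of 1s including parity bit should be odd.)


Number of 1s in data: 2
Parity bit: 1

1


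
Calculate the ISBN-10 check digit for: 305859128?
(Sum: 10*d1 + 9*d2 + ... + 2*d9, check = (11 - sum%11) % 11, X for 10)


Weighted sum: 227
227 mod 11 = 7

Check digit: 4


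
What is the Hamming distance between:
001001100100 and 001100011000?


XOR: 000101111100
Count of 1s: 6

6


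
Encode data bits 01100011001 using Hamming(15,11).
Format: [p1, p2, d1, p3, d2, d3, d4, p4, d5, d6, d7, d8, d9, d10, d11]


Parity bits: p1=1, p2=1, p3=0, p4=1

110011010011001


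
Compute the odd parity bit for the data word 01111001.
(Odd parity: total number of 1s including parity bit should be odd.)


Number of 1s in data: 5
Parity bit: 0

0


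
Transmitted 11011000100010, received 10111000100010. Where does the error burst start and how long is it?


XOR: 01100000000000

Burst at position 1, length 2


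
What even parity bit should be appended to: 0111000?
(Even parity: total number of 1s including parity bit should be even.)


Number of 1s in data: 3
Parity bit: 1

1


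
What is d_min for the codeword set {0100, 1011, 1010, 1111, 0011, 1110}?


Comparing all pairs, minimum distance: 1
Can detect 0 errors, correct 0 errors

1


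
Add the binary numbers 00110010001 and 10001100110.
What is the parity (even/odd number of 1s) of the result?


00110010001 = 401
10001100110 = 1126
Sum = 1527 = 10111110111
1s count = 9

odd parity (9 ones in 10111110111)


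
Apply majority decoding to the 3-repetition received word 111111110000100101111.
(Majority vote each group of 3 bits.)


Groups: 111, 111, 110, 000, 100, 101, 111
Majority votes: 1110011

1110011


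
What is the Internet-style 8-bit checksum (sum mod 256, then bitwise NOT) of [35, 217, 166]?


Sum = 418 mod 256 = 162
Complement = 93

93


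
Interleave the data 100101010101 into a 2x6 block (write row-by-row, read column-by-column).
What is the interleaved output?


Matrix:
  100101
  010101
Read columns: 100100110011

100100110011


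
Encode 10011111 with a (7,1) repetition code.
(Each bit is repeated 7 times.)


Each bit -> 7 copies

11111110000000000000011111111111111111111111111111111111


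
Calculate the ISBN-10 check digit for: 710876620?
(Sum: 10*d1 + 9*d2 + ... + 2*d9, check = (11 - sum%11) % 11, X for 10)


Weighted sum: 237
237 mod 11 = 6

Check digit: 5


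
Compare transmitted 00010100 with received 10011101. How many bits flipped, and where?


XOR: 10001001

3 error(s) at position(s): 0, 4, 7


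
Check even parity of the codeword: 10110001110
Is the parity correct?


Number of 1s: 6

Yes, parity is correct (6 ones)


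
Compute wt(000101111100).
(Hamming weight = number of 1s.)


Counting 1s in 000101111100

6


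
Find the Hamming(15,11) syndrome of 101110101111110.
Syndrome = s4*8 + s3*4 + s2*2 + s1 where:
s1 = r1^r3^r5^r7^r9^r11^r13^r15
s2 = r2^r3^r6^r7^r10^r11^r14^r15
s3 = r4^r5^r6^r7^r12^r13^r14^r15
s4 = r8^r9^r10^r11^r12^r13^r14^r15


s1=1, s2=1, s3=0, s4=0

Syndrome = 3 (error at position 3)


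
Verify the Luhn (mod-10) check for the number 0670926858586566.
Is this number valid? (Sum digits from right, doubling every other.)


Luhn sum = 68
68 mod 10 = 8

Invalid (Luhn sum mod 10 = 8)


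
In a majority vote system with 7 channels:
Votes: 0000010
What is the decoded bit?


Ones: 1 out of 7
Threshold: 4

0 (1/7 voted 1)


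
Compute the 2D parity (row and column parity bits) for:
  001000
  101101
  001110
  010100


Row parities: 1010
Column parities: 111111

Row P: 1010, Col P: 111111, Corner: 0


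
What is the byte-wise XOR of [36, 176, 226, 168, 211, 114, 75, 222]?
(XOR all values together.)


XOR chain: 36 ^ 176 ^ 226 ^ 168 ^ 211 ^ 114 ^ 75 ^ 222 = 234

234


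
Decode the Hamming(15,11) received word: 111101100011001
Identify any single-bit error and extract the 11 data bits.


Syndrome = 13: error at position 13

Data: 10110011101 (corrected bit 13)


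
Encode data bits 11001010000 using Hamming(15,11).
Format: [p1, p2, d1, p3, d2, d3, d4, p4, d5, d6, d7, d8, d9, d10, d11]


Parity bits: p1=0, p2=0, p3=1, p4=0

001110001010000


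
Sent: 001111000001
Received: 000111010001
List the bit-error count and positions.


XOR: 001000010000

2 error(s) at position(s): 2, 7


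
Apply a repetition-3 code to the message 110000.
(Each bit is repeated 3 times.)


Each bit -> 3 copies

111111000000000000


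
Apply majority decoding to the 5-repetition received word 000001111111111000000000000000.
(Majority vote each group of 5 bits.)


Groups: 00000, 11111, 11111, 00000, 00000, 00000
Majority votes: 011000

011000


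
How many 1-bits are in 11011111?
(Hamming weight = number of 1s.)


Counting 1s in 11011111

7


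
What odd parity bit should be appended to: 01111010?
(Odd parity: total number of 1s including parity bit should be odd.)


Number of 1s in data: 5
Parity bit: 0

0


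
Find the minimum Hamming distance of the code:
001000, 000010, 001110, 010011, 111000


Comparing all pairs, minimum distance: 2
Can detect 1 errors, correct 0 errors

2


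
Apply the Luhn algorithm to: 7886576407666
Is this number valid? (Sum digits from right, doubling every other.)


Luhn sum = 69
69 mod 10 = 9

Invalid (Luhn sum mod 10 = 9)


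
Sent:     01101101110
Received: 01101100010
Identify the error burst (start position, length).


XOR: 00000001100

Burst at position 7, length 2


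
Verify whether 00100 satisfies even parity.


Number of 1s: 1

No, parity error (1 ones)


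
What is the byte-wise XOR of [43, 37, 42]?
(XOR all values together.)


XOR chain: 43 ^ 37 ^ 42 = 36

36


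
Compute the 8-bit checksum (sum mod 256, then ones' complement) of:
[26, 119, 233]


Sum = 378 mod 256 = 122
Complement = 133

133


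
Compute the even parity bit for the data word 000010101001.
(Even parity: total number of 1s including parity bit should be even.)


Number of 1s in data: 4
Parity bit: 0

0


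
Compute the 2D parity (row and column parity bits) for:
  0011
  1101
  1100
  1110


Row parities: 0101
Column parities: 1100

Row P: 0101, Col P: 1100, Corner: 0


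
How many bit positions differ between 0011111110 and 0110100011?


XOR: 0101011101
Count of 1s: 6

6


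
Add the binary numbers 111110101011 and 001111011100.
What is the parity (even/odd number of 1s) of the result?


111110101011 = 4011
001111011100 = 988
Sum = 4999 = 1001110000111
1s count = 7

odd parity (7 ones in 1001110000111)


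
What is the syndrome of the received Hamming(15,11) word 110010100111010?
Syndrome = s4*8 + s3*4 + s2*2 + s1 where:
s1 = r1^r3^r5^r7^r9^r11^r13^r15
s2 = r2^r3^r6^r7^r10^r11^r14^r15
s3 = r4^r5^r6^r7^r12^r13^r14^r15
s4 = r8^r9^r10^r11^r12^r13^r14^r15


s1=0, s2=1, s3=0, s4=0

Syndrome = 2 (error at position 2)


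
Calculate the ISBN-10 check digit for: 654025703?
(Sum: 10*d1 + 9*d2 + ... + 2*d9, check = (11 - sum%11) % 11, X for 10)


Weighted sum: 208
208 mod 11 = 10

Check digit: 1


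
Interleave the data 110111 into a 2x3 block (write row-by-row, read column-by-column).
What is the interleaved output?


Matrix:
  110
  111
Read columns: 111101

111101


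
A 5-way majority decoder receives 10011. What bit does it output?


Ones: 3 out of 5
Threshold: 3

1 (3/5 voted 1)


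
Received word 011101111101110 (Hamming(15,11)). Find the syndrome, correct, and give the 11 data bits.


Syndrome = 0: no error detected

Data: 10111101110 (no errors)


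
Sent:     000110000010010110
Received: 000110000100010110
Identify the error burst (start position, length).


XOR: 000000000110000000

Burst at position 9, length 2


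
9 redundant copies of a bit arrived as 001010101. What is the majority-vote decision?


Ones: 4 out of 9
Threshold: 5

0 (4/9 voted 1)


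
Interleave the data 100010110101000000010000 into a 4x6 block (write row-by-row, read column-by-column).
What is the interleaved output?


Matrix:
  100010
  110101
  000000
  010000
Read columns: 110001010000010010000100

110001010000010010000100


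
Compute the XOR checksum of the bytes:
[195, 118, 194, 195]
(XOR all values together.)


XOR chain: 195 ^ 118 ^ 194 ^ 195 = 180

180


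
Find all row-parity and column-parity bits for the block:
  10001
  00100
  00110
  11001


Row parities: 0101
Column parities: 01010

Row P: 0101, Col P: 01010, Corner: 0


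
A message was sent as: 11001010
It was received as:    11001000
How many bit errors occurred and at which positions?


XOR: 00000010

1 error(s) at position(s): 6


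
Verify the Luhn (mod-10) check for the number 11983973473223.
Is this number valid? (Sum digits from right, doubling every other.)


Luhn sum = 73
73 mod 10 = 3

Invalid (Luhn sum mod 10 = 3)


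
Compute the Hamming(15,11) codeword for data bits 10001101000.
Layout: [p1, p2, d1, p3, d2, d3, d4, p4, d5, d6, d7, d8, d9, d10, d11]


Parity bits: p1=0, p2=0, p3=1, p4=1

001100011101000


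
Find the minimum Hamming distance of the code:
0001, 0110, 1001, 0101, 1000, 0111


Comparing all pairs, minimum distance: 1
Can detect 0 errors, correct 0 errors

1


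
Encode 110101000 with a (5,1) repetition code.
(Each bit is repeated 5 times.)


Each bit -> 5 copies

111111111100000111110000011111000000000000000


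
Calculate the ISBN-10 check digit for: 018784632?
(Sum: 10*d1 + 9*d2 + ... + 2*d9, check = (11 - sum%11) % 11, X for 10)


Weighted sum: 227
227 mod 11 = 7

Check digit: 4


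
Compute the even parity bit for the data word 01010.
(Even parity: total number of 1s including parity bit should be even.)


Number of 1s in data: 2
Parity bit: 0

0


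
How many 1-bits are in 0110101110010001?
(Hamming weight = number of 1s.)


Counting 1s in 0110101110010001

8


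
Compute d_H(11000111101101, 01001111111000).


XOR: 10001000010101
Count of 1s: 5

5


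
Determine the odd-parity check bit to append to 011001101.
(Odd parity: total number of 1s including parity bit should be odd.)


Number of 1s in data: 5
Parity bit: 0

0


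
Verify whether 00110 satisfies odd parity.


Number of 1s: 2

No, parity error (2 ones)


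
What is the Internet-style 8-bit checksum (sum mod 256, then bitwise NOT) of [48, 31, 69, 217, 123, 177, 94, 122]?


Sum = 881 mod 256 = 113
Complement = 142

142


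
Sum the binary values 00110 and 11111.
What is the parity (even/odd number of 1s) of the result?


00110 = 6
11111 = 31
Sum = 37 = 100101
1s count = 3

odd parity (3 ones in 100101)


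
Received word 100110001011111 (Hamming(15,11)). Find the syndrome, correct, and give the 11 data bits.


Syndrome = 2: error at position 2

Data: 01001011111 (corrected bit 2)


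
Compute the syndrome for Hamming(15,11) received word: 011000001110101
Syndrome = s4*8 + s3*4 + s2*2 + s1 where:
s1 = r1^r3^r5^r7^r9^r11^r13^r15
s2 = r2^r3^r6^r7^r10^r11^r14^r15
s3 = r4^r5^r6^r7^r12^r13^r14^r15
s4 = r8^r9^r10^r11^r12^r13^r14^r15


s1=1, s2=1, s3=0, s4=1

Syndrome = 11 (error at position 11)


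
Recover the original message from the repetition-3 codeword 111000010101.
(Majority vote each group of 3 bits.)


Groups: 111, 000, 010, 101
Majority votes: 1001

1001


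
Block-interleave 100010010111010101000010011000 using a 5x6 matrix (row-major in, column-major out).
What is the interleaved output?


Matrix:
  100010
  010111
  010101
  000010
  011000
Read columns: 100000110100001011001101001100

100000110100001011001101001100


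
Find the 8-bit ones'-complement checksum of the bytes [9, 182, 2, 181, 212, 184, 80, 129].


Sum = 979 mod 256 = 211
Complement = 44

44


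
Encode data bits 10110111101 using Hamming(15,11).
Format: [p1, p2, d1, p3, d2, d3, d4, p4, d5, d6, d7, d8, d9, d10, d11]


Parity bits: p1=1, p2=0, p3=1, p4=1

101101110111101


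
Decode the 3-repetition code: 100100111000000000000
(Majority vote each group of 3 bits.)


Groups: 100, 100, 111, 000, 000, 000, 000
Majority votes: 0010000

0010000


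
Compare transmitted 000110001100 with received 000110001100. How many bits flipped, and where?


XOR: 000000000000

0 errors (received matches sent)


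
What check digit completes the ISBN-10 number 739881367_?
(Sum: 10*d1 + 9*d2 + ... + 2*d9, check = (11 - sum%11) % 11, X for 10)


Weighted sum: 322
322 mod 11 = 3

Check digit: 8


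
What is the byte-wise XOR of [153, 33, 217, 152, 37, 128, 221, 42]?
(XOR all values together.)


XOR chain: 153 ^ 33 ^ 217 ^ 152 ^ 37 ^ 128 ^ 221 ^ 42 = 171

171


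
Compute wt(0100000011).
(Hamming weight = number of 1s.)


Counting 1s in 0100000011

3


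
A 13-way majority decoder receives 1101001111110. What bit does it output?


Ones: 9 out of 13
Threshold: 7

1 (9/13 voted 1)


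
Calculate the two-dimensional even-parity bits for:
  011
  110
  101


Row parities: 000
Column parities: 000

Row P: 000, Col P: 000, Corner: 0


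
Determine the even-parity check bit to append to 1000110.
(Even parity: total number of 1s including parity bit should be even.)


Number of 1s in data: 3
Parity bit: 1

1


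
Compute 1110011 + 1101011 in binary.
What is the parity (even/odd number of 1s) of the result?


1110011 = 115
1101011 = 107
Sum = 222 = 11011110
1s count = 6

even parity (6 ones in 11011110)


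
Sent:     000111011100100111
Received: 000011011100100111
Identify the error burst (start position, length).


XOR: 000100000000000000

Burst at position 3, length 1


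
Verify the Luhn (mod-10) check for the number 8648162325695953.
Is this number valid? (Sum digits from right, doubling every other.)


Luhn sum = 79
79 mod 10 = 9

Invalid (Luhn sum mod 10 = 9)


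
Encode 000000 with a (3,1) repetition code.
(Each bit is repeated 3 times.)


Each bit -> 3 copies

000000000000000000


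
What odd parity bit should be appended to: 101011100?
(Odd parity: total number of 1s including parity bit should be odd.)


Number of 1s in data: 5
Parity bit: 0

0


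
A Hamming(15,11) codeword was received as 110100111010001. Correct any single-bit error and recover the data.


Syndrome = 5: error at position 5

Data: 01011010001 (corrected bit 5)


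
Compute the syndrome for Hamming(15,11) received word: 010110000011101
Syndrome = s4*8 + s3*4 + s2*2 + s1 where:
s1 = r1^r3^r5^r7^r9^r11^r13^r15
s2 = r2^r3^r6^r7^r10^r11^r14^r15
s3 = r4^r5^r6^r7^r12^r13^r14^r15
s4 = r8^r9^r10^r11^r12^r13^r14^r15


s1=0, s2=1, s3=1, s4=0

Syndrome = 6 (error at position 6)


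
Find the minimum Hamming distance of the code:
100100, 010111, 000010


Comparing all pairs, minimum distance: 3
Can detect 2 errors, correct 1 errors

3


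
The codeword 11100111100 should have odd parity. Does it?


Number of 1s: 7

Yes, parity is correct (7 ones)


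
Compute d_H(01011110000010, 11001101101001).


XOR: 10010011101011
Count of 1s: 8

8


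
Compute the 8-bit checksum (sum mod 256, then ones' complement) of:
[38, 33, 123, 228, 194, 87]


Sum = 703 mod 256 = 191
Complement = 64

64


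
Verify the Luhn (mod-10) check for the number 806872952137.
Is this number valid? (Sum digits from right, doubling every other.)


Luhn sum = 57
57 mod 10 = 7

Invalid (Luhn sum mod 10 = 7)


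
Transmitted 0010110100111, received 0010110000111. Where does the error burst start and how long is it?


XOR: 0000000100000

Burst at position 7, length 1


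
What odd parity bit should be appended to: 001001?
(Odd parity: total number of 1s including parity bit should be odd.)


Number of 1s in data: 2
Parity bit: 1

1


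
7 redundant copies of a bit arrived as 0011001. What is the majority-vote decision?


Ones: 3 out of 7
Threshold: 4

0 (3/7 voted 1)


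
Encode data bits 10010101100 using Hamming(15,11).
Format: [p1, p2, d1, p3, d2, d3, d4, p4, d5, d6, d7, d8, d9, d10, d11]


Parity bits: p1=1, p2=1, p3=1, p4=1

111100110101100


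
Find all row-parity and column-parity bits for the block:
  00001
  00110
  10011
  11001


Row parities: 1011
Column parities: 01101

Row P: 1011, Col P: 01101, Corner: 1


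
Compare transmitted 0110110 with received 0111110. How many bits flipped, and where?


XOR: 0001000

1 error(s) at position(s): 3


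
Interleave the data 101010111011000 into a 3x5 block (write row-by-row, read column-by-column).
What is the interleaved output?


Matrix:
  10101
  01110
  11000
Read columns: 101011110010100

101011110010100


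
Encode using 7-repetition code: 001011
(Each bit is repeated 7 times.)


Each bit -> 7 copies

000000000000001111111000000011111111111111


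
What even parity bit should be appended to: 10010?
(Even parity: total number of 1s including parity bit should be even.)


Number of 1s in data: 2
Parity bit: 0

0


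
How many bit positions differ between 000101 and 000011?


XOR: 000110
Count of 1s: 2

2


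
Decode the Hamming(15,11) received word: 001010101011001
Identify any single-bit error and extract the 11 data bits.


Syndrome = 0: no error detected

Data: 11011011001 (no errors)


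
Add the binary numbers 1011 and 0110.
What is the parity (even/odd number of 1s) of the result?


1011 = 11
0110 = 6
Sum = 17 = 10001
1s count = 2

even parity (2 ones in 10001)


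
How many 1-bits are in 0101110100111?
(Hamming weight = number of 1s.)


Counting 1s in 0101110100111

8


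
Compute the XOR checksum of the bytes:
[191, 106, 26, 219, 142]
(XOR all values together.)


XOR chain: 191 ^ 106 ^ 26 ^ 219 ^ 142 = 154

154


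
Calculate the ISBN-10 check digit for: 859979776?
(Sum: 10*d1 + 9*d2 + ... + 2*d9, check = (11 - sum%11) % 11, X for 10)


Weighted sum: 408
408 mod 11 = 1

Check digit: X


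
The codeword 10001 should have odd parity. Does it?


Number of 1s: 2

No, parity error (2 ones)


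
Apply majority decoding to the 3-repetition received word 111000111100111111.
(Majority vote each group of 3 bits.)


Groups: 111, 000, 111, 100, 111, 111
Majority votes: 101011

101011


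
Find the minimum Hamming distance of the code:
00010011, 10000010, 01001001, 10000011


Comparing all pairs, minimum distance: 1
Can detect 0 errors, correct 0 errors

1


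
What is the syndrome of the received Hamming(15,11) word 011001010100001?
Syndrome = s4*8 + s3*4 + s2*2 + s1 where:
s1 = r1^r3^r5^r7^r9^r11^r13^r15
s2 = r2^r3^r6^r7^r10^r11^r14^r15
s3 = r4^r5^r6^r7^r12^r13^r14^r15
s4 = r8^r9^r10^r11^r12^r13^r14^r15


s1=0, s2=1, s3=0, s4=1

Syndrome = 10 (error at position 10)


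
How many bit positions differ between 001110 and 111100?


XOR: 110010
Count of 1s: 3

3


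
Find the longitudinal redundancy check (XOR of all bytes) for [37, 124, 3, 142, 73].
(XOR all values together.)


XOR chain: 37 ^ 124 ^ 3 ^ 142 ^ 73 = 157

157


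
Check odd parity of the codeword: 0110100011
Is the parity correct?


Number of 1s: 5

Yes, parity is correct (5 ones)


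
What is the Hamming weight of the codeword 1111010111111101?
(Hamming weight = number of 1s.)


Counting 1s in 1111010111111101

13


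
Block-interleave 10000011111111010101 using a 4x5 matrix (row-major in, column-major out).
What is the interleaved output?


Matrix:
  10000
  01111
  11110
  10101
Read columns: 10110110011101100101

10110110011101100101


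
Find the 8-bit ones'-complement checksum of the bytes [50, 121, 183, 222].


Sum = 576 mod 256 = 64
Complement = 191

191


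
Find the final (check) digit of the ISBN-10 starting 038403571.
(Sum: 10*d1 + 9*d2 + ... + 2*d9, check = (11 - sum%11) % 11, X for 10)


Weighted sum: 177
177 mod 11 = 1

Check digit: X


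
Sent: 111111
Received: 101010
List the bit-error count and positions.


XOR: 010101

3 error(s) at position(s): 1, 3, 5


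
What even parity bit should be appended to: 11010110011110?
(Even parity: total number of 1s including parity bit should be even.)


Number of 1s in data: 9
Parity bit: 1

1


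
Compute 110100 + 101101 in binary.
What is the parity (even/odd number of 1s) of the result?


110100 = 52
101101 = 45
Sum = 97 = 1100001
1s count = 3

odd parity (3 ones in 1100001)


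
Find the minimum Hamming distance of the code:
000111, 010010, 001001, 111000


Comparing all pairs, minimum distance: 3
Can detect 2 errors, correct 1 errors

3


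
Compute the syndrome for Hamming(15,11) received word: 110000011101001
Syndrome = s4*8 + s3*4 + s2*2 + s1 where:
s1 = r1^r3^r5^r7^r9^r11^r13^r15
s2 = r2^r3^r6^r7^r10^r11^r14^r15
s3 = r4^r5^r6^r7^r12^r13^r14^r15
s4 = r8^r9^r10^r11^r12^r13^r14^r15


s1=1, s2=1, s3=0, s4=1

Syndrome = 11 (error at position 11)


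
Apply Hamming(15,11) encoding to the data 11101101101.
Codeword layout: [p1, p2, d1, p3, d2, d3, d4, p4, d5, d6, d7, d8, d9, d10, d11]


Parity bits: p1=1, p2=0, p3=1, p4=1

101111011101101


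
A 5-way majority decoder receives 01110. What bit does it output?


Ones: 3 out of 5
Threshold: 3

1 (3/5 voted 1)


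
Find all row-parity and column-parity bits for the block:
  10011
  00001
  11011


Row parities: 110
Column parities: 01001

Row P: 110, Col P: 01001, Corner: 0


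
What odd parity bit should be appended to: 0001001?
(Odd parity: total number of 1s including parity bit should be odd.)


Number of 1s in data: 2
Parity bit: 1

1


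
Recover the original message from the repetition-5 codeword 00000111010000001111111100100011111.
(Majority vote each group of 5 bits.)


Groups: 00000, 11101, 00000, 01111, 11110, 01000, 11111
Majority votes: 0101101

0101101


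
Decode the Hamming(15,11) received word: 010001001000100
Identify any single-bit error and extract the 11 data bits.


Syndrome = 0: no error detected

Data: 00101000100 (no errors)


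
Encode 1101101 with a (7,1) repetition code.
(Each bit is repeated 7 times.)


Each bit -> 7 copies

1111111111111100000001111111111111100000001111111


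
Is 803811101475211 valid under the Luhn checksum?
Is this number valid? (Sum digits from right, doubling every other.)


Luhn sum = 44
44 mod 10 = 4

Invalid (Luhn sum mod 10 = 4)


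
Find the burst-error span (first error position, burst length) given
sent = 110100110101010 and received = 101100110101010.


XOR: 011000000000000

Burst at position 1, length 2


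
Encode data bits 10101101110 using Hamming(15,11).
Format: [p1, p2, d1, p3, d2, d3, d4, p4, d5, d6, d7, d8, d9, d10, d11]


Parity bits: p1=1, p2=0, p3=0, p4=1

101001011101110


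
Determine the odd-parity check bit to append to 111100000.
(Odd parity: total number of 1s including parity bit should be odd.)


Number of 1s in data: 4
Parity bit: 1

1


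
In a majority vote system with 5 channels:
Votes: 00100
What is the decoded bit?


Ones: 1 out of 5
Threshold: 3

0 (1/5 voted 1)


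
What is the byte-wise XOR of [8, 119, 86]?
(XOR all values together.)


XOR chain: 8 ^ 119 ^ 86 = 41

41


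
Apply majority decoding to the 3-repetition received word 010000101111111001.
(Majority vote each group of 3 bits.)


Groups: 010, 000, 101, 111, 111, 001
Majority votes: 001110

001110


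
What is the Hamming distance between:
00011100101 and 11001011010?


XOR: 11010111111
Count of 1s: 9

9


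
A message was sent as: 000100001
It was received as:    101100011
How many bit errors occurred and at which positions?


XOR: 101000010

3 error(s) at position(s): 0, 2, 7


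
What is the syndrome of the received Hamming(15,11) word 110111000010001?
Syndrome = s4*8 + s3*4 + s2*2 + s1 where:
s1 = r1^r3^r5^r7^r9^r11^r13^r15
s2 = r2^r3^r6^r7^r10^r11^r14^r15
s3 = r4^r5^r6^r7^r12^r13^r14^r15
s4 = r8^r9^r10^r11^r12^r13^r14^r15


s1=0, s2=0, s3=0, s4=0

Syndrome = 0 (no error)


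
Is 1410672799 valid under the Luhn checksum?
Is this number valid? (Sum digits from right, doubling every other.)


Luhn sum = 47
47 mod 10 = 7

Invalid (Luhn sum mod 10 = 7)


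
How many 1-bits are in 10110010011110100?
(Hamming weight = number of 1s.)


Counting 1s in 10110010011110100

9


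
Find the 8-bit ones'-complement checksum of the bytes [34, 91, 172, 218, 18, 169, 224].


Sum = 926 mod 256 = 158
Complement = 97

97


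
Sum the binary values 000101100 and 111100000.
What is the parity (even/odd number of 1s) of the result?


000101100 = 44
111100000 = 480
Sum = 524 = 1000001100
1s count = 3

odd parity (3 ones in 1000001100)


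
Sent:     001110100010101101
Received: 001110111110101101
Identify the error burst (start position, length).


XOR: 000000011100000000

Burst at position 7, length 3


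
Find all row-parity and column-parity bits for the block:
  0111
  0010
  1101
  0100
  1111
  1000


Row parities: 111101
Column parities: 1011

Row P: 111101, Col P: 1011, Corner: 1


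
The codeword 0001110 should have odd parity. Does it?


Number of 1s: 3

Yes, parity is correct (3 ones)


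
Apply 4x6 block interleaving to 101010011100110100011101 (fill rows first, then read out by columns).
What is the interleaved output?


Matrix:
  101010
  011100
  110100
  011101
Read columns: 101001111101011110000001

101001111101011110000001


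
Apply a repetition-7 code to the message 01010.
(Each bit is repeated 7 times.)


Each bit -> 7 copies

00000001111111000000011111110000000


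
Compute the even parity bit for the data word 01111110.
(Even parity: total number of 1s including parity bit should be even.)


Number of 1s in data: 6
Parity bit: 0

0


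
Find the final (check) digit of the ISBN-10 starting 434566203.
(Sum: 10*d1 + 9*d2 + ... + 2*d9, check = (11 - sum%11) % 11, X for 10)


Weighted sum: 214
214 mod 11 = 5

Check digit: 6


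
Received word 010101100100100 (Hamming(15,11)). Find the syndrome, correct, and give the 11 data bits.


Syndrome = 0: no error detected

Data: 00110100100 (no errors)


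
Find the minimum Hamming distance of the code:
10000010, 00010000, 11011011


Comparing all pairs, minimum distance: 3
Can detect 2 errors, correct 1 errors

3


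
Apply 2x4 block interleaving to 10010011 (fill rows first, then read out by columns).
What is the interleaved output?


Matrix:
  1001
  0011
Read columns: 10000111

10000111


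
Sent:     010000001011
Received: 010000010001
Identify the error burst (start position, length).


XOR: 000000011010

Burst at position 7, length 4


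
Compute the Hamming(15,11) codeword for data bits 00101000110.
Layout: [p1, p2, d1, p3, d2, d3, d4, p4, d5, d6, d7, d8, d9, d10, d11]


Parity bits: p1=0, p2=0, p3=1, p4=1

000101011000110


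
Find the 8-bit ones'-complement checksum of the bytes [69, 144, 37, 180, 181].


Sum = 611 mod 256 = 99
Complement = 156

156


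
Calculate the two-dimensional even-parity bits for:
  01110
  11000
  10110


Row parities: 101
Column parities: 00000

Row P: 101, Col P: 00000, Corner: 0


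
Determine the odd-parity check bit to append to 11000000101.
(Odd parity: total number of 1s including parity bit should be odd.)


Number of 1s in data: 4
Parity bit: 1

1


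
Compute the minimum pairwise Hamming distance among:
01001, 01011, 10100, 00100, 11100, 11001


Comparing all pairs, minimum distance: 1
Can detect 0 errors, correct 0 errors

1


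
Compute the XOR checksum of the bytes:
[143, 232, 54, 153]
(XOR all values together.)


XOR chain: 143 ^ 232 ^ 54 ^ 153 = 200

200


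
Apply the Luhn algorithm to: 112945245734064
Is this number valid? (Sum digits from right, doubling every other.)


Luhn sum = 57
57 mod 10 = 7

Invalid (Luhn sum mod 10 = 7)


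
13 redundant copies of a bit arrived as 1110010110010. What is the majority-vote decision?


Ones: 7 out of 13
Threshold: 7

1 (7/13 voted 1)


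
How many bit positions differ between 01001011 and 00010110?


XOR: 01011101
Count of 1s: 5

5


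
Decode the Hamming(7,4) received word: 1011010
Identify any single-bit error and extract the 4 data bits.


Syndrome = 0: no error detected

Data: 1010 (no errors)


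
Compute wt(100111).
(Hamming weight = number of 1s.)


Counting 1s in 100111

4


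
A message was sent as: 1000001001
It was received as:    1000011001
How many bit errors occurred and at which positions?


XOR: 0000010000

1 error(s) at position(s): 5


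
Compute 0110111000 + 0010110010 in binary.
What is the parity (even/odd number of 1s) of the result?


0110111000 = 440
0010110010 = 178
Sum = 618 = 1001101010
1s count = 5

odd parity (5 ones in 1001101010)


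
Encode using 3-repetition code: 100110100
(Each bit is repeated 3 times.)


Each bit -> 3 copies

111000000111111000111000000


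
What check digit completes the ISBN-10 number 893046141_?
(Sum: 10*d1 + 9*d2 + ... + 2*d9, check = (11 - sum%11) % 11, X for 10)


Weighted sum: 257
257 mod 11 = 4

Check digit: 7


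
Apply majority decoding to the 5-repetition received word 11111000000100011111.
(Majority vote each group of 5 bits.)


Groups: 11111, 00000, 01000, 11111
Majority votes: 1001

1001


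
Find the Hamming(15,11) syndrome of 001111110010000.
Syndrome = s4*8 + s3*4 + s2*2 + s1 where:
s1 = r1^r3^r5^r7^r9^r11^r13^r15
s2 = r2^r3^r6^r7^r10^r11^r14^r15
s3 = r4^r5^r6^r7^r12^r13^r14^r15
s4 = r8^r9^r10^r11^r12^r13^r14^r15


s1=0, s2=0, s3=0, s4=0

Syndrome = 0 (no error)


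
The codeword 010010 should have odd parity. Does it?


Number of 1s: 2

No, parity error (2 ones)


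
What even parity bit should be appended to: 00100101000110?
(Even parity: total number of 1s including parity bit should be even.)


Number of 1s in data: 5
Parity bit: 1

1


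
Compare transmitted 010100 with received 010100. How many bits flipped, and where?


XOR: 000000

0 errors (received matches sent)


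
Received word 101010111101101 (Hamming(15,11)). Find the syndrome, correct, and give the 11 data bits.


Syndrome = 5: error at position 5

Data: 10011101101 (corrected bit 5)


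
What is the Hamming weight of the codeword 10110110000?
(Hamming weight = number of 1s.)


Counting 1s in 10110110000

5


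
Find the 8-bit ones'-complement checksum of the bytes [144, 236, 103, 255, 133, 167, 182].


Sum = 1220 mod 256 = 196
Complement = 59

59


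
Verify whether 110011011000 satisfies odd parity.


Number of 1s: 6

No, parity error (6 ones)


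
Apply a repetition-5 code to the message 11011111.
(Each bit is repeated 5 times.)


Each bit -> 5 copies

1111111111000001111111111111111111111111


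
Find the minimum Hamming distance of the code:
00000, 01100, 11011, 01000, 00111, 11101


Comparing all pairs, minimum distance: 1
Can detect 0 errors, correct 0 errors

1


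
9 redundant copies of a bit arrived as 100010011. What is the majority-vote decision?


Ones: 4 out of 9
Threshold: 5

0 (4/9 voted 1)


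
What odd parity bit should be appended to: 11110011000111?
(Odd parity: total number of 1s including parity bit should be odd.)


Number of 1s in data: 9
Parity bit: 0

0


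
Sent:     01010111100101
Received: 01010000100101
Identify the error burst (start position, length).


XOR: 00000111000000

Burst at position 5, length 3


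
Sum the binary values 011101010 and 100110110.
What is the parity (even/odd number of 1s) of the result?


011101010 = 234
100110110 = 310
Sum = 544 = 1000100000
1s count = 2

even parity (2 ones in 1000100000)


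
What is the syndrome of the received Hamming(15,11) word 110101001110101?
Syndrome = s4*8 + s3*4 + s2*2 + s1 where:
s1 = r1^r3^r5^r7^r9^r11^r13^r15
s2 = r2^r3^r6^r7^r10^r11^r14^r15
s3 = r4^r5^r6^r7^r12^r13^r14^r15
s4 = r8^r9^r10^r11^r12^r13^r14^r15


s1=1, s2=1, s3=0, s4=1

Syndrome = 11 (error at position 11)


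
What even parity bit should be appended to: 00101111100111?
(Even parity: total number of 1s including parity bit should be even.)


Number of 1s in data: 9
Parity bit: 1

1


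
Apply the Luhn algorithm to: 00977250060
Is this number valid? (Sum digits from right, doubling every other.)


Luhn sum = 33
33 mod 10 = 3

Invalid (Luhn sum mod 10 = 3)


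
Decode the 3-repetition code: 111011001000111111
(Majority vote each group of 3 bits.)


Groups: 111, 011, 001, 000, 111, 111
Majority votes: 110011

110011


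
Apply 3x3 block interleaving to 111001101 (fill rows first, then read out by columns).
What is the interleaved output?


Matrix:
  111
  001
  101
Read columns: 101100111

101100111


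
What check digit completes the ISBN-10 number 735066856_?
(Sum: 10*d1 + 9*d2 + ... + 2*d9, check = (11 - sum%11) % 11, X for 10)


Weighted sum: 262
262 mod 11 = 9

Check digit: 2


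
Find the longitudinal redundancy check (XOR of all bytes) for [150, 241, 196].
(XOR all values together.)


XOR chain: 150 ^ 241 ^ 196 = 163

163


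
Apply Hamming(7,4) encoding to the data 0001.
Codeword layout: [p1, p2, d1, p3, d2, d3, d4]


Parity bits: p1=1, p2=1, p3=1

1101001


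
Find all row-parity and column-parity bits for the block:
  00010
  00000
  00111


Row parities: 101
Column parities: 00101

Row P: 101, Col P: 00101, Corner: 0


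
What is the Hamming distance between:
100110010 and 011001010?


XOR: 111111000
Count of 1s: 6

6


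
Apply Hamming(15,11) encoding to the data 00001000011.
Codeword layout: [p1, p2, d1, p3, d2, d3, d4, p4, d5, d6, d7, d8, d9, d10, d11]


Parity bits: p1=0, p2=0, p3=0, p4=1

000000011000011


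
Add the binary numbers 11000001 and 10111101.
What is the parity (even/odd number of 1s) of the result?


11000001 = 193
10111101 = 189
Sum = 382 = 101111110
1s count = 7

odd parity (7 ones in 101111110)


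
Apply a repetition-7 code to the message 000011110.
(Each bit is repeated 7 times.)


Each bit -> 7 copies

000000000000000000000000000011111111111111111111111111110000000


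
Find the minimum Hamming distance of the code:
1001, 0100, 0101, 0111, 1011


Comparing all pairs, minimum distance: 1
Can detect 0 errors, correct 0 errors

1


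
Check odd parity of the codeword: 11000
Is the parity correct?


Number of 1s: 2

No, parity error (2 ones)


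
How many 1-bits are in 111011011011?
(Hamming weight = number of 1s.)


Counting 1s in 111011011011

9


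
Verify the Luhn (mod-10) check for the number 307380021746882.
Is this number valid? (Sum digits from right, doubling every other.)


Luhn sum = 58
58 mod 10 = 8

Invalid (Luhn sum mod 10 = 8)


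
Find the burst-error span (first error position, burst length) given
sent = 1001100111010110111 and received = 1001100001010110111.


XOR: 0000000110000000000

Burst at position 7, length 2


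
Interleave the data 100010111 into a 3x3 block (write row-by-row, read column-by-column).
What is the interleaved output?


Matrix:
  100
  010
  111
Read columns: 101011001

101011001


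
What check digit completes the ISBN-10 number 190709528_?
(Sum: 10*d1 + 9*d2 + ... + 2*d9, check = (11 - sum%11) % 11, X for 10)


Weighted sum: 227
227 mod 11 = 7

Check digit: 4


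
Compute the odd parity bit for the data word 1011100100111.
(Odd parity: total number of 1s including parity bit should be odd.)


Number of 1s in data: 8
Parity bit: 1

1


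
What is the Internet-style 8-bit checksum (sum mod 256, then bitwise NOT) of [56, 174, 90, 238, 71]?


Sum = 629 mod 256 = 117
Complement = 138

138


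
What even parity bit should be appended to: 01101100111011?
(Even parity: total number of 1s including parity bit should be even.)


Number of 1s in data: 9
Parity bit: 1

1


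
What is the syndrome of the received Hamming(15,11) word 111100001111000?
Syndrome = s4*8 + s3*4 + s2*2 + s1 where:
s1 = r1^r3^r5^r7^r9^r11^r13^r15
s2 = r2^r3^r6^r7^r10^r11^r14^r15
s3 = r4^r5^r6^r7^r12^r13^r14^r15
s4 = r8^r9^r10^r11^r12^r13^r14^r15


s1=0, s2=0, s3=0, s4=0

Syndrome = 0 (no error)


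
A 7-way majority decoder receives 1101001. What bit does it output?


Ones: 4 out of 7
Threshold: 4

1 (4/7 voted 1)


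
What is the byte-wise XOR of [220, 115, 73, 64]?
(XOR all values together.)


XOR chain: 220 ^ 115 ^ 73 ^ 64 = 166

166


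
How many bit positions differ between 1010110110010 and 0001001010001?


XOR: 1011111100011
Count of 1s: 9

9


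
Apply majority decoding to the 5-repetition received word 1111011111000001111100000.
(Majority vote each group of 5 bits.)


Groups: 11110, 11111, 00000, 11111, 00000
Majority votes: 11010

11010


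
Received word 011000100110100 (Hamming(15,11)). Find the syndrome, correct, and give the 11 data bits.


Syndrome = 10: error at position 10

Data: 10010010100 (corrected bit 10)


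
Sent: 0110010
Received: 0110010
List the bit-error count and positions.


XOR: 0000000

0 errors (received matches sent)


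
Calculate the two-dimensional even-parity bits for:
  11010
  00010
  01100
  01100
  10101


Row parities: 11001
Column parities: 01101

Row P: 11001, Col P: 01101, Corner: 1


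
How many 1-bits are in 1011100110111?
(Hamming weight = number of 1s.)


Counting 1s in 1011100110111

9


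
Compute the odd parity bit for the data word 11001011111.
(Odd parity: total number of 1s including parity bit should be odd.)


Number of 1s in data: 8
Parity bit: 1

1


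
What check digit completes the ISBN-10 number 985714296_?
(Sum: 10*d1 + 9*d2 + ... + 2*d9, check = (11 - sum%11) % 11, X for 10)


Weighted sum: 324
324 mod 11 = 5

Check digit: 6


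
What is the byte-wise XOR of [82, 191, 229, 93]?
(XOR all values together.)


XOR chain: 82 ^ 191 ^ 229 ^ 93 = 85

85


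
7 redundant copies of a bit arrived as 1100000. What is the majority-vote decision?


Ones: 2 out of 7
Threshold: 4

0 (2/7 voted 1)


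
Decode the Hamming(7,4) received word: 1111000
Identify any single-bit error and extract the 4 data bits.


Syndrome = 4: error at position 4

Data: 1000 (corrected bit 4)


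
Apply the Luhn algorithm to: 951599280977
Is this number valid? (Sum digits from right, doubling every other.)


Luhn sum = 72
72 mod 10 = 2

Invalid (Luhn sum mod 10 = 2)


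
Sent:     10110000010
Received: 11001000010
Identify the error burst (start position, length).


XOR: 01111000000

Burst at position 1, length 4


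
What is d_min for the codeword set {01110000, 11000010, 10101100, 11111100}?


Comparing all pairs, minimum distance: 2
Can detect 1 errors, correct 0 errors

2


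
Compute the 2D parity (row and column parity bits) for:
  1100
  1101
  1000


Row parities: 011
Column parities: 1001

Row P: 011, Col P: 1001, Corner: 0


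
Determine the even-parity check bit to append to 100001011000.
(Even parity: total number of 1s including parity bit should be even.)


Number of 1s in data: 4
Parity bit: 0

0


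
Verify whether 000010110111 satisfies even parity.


Number of 1s: 6

Yes, parity is correct (6 ones)


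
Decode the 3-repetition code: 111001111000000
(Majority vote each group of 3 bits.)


Groups: 111, 001, 111, 000, 000
Majority votes: 10100

10100


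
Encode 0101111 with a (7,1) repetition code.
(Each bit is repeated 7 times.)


Each bit -> 7 copies

0000000111111100000001111111111111111111111111111


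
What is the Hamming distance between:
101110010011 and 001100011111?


XOR: 100010001100
Count of 1s: 4

4
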